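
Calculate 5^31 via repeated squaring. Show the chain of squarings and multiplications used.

Computing 5^31 by squaring (build up from 5^1; each line after the first costs one multiplication):

5^1 = 5
5^2 = (5^1)^2 = 5^2 = 25
5^3 = 5 * 5^2 = 5 * 25 = 125
5^6 = (5^3)^2 = 125^2 = 15625
5^7 = 5 * 5^6 = 5 * 15625 = 78125
5^14 = (5^7)^2 = 78125^2 = 6103515625
5^15 = 5 * 5^14 = 5 * 6103515625 = 30517578125
5^30 = (5^15)^2 = 30517578125^2 = 931322574615478515625
5^31 = 5 * 5^30 = 5 * 931322574615478515625 = 4656612873077392578125

Result: 4656612873077392578125
Multiplications needed: 8 (8 lines after 5^1)

5^31 = 4656612873077392578125. Using exponentiation by squaring, this requires 8 multiplications. The key idea: if the exponent is even, square the half-power; if odd, multiply by the base once.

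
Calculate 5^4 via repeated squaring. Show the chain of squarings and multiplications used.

Computing 5^4 by squaring (build up from 5^1; each line after the first costs one multiplication):

5^1 = 5
5^2 = (5^1)^2 = 5^2 = 25
5^4 = (5^2)^2 = 25^2 = 625

Result: 625
Multiplications needed: 2 (2 lines after 5^1)

5^4 = 625. Using exponentiation by squaring, this requires 2 multiplications. The key idea: if the exponent is even, square the half-power; if odd, multiply by the base once.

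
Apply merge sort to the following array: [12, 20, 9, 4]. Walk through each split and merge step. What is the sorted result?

Merge sort trace:

Split: [12, 20, 9, 4] -> [12, 20] and [9, 4]
  Split: [12, 20] -> [12] and [20]
  Merge: [12] + [20] -> [12, 20]
  Split: [9, 4] -> [9] and [4]
  Merge: [9] + [4] -> [4, 9]
Merge: [12, 20] + [4, 9] -> [4, 9, 12, 20]

Final sorted array: [4, 9, 12, 20]

The merge sort proceeds by recursively splitting the array and merging sorted halves.
After all merges, the sorted array is [4, 9, 12, 20].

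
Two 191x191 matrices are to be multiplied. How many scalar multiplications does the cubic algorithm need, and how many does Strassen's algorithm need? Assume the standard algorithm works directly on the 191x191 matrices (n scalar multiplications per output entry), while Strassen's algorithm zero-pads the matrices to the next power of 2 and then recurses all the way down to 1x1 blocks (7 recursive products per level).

Matrix multiplication for 191x191 matrices:

Strassen's algorithm requires power-of-2 dimensions. Pad 191x191 to 256x256 (next power of 2).

Standard algorithm: 191^3 = 6967871 multiplications
Strassen's algorithm: 7^(log2(256)) = 7^8 = 5764801 multiplications
Savings: 6967871 - 5764801 = 1203070 multiplications

Standard: 6967871 multiplications (191^3). Strassen: 5764801 multiplications (7^8, after padding to 256x256). Strassen reduces 8 recursive multiplications to 7 at each level.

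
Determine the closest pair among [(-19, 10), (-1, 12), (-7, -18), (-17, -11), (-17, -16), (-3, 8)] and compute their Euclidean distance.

Computing all pairwise distances among 6 points:

d((-19, 10), (-1, 12)) = 18.1108
d((-19, 10), (-7, -18)) = 30.4631
d((-19, 10), (-17, -11)) = 21.095
d((-19, 10), (-17, -16)) = 26.0768
d((-19, 10), (-3, 8)) = 16.1245
d((-1, 12), (-7, -18)) = 30.5941
d((-1, 12), (-17, -11)) = 28.0179
d((-1, 12), (-17, -16)) = 32.249
d((-1, 12), (-3, 8)) = 4.4721 <-- minimum
d((-7, -18), (-17, -11)) = 12.2066
d((-7, -18), (-17, -16)) = 10.198
d((-7, -18), (-3, 8)) = 26.3059
d((-17, -11), (-17, -16)) = 5.0
d((-17, -11), (-3, 8)) = 23.6008
d((-17, -16), (-3, 8)) = 27.7849

Closest pair: (-1, 12) and (-3, 8) with distance 4.4721

The closest pair is (-1, 12) and (-3, 8) with Euclidean distance 4.4721. For 6 points, brute-force pairwise comparison is shown above. For large n, the divide-and-conquer algorithm (sort by x, recurse on halves, check the dividing strip) achieves O(n log n).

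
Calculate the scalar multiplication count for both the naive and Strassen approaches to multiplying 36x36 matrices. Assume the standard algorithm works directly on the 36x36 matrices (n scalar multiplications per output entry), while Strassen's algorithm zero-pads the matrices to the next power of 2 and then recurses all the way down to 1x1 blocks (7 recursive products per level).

Matrix multiplication for 36x36 matrices:

Strassen's algorithm requires power-of-2 dimensions. Pad 36x36 to 64x64 (next power of 2).

Standard algorithm: 36^3 = 46656 multiplications
Strassen's algorithm: 7^(log2(64)) = 7^6 = 117649 multiplications
Difference: 46656 - 117649 = -70993 (Strassen uses MORE here due to padding overhead — for small or just-over-power-of-2 n, padding can outweigh the per-level savings)

Standard: 46656 multiplications (36^3). Strassen: 117649 multiplications (7^6, after padding to 64x64). Strassen reduces 8 recursive multiplications to 7 at each level.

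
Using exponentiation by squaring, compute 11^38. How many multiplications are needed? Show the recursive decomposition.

Computing 11^38 by squaring (build up from 11^1; each line after the first costs one multiplication):

11^1 = 11
11^2 = (11^1)^2 = 11^2 = 121
11^4 = (11^2)^2 = 121^2 = 14641
11^8 = (11^4)^2 = 14641^2 = 214358881
11^9 = 11 * 11^8 = 11 * 214358881 = 2357947691
11^18 = (11^9)^2 = 2357947691^2 = 5559917313492231481
11^19 = 11 * 11^18 = 11 * 5559917313492231481 = 61159090448414546291
11^38 = (11^19)^2 = 61159090448414546291^2 = 3740434344477351388916475705363381856681

Result: 3740434344477351388916475705363381856681
Multiplications needed: 7 (7 lines after 11^1)

11^38 = 3740434344477351388916475705363381856681. Using exponentiation by squaring, this requires 7 multiplications. The key idea: if the exponent is even, square the half-power; if odd, multiply by the base once.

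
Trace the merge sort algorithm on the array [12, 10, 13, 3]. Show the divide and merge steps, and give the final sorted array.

Merge sort trace:

Split: [12, 10, 13, 3] -> [12, 10] and [13, 3]
  Split: [12, 10] -> [12] and [10]
  Merge: [12] + [10] -> [10, 12]
  Split: [13, 3] -> [13] and [3]
  Merge: [13] + [3] -> [3, 13]
Merge: [10, 12] + [3, 13] -> [3, 10, 12, 13]

Final sorted array: [3, 10, 12, 13]

The merge sort proceeds by recursively splitting the array and merging sorted halves.
After all merges, the sorted array is [3, 10, 12, 13].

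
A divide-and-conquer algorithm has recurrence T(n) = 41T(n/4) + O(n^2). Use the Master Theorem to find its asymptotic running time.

Master Theorem for T(n) = 41T(n/4) + O(n^2):

a = 41, b = 4, c = 2
log_b(a) = log_4(41) = 2.6788

Case 1: c = 2 < log_4(41) = 2.6788
T(n) = O(n^(log_4 41))

For T(n) = 41T(n/4) + O(n^2): log_4(41) = 2.6788. This is Case 1 of the Master Theorem (c < log_b(a), work dominated by leaves), giving O(n^(log_4 41)).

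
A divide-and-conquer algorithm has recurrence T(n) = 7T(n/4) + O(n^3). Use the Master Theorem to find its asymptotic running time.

Master Theorem for T(n) = 7T(n/4) + O(n^3):

a = 7, b = 4, c = 3
log_b(a) = log_4(7) = 1.4037

Case 3: c = 3 > log_4(7) = 1.4037
T(n) = O(n^3) = O(n^3)

For T(n) = 7T(n/4) + O(n^3): log_4(7) = 1.4037. This is Case 3 of the Master Theorem (c > log_b(a), work dominated by root), giving O(n^3).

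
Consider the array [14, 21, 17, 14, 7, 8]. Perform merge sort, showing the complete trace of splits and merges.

Merge sort trace:

Split: [14, 21, 17, 14, 7, 8] -> [14, 21, 17] and [14, 7, 8]
  Split: [14, 21, 17] -> [14] and [21, 17]
    Split: [21, 17] -> [21] and [17]
    Merge: [21] + [17] -> [17, 21]
  Merge: [14] + [17, 21] -> [14, 17, 21]
  Split: [14, 7, 8] -> [14] and [7, 8]
    Split: [7, 8] -> [7] and [8]
    Merge: [7] + [8] -> [7, 8]
  Merge: [14] + [7, 8] -> [7, 8, 14]
Merge: [14, 17, 21] + [7, 8, 14] -> [7, 8, 14, 14, 17, 21]

Final sorted array: [7, 8, 14, 14, 17, 21]

The merge sort proceeds by recursively splitting the array and merging sorted halves.
After all merges, the sorted array is [7, 8, 14, 14, 17, 21].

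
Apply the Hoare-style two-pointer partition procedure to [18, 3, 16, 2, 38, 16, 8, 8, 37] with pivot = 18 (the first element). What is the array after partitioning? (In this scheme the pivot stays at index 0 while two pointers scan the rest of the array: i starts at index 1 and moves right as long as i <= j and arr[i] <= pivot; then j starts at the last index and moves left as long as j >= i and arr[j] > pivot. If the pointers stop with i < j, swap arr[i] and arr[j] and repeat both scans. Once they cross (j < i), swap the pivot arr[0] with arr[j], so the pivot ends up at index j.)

Hoare-style two-pointer partition with pivot = 18:

Initial array: [18, 3, 16, 2, 38, 16, 8, 8, 37]

Pointers start at i = 1, j = 8.
i stops at index 4 (arr[4]=38 > 18), j stops at index 7 (arr[7]=8 <= 18): swap arr[4] and arr[7], array becomes [18, 3, 16, 2, 8, 16, 8, 38, 37]
i ends at 7, j ends at 6: the pointers have crossed (j < i), so scanning stops.

Swap pivot arr[0] with arr[6] to place pivot at position 6: [8, 3, 16, 2, 8, 16, 18, 38, 37]
Pivot position: 6

After partitioning with pivot 18, the array becomes [8, 3, 16, 2, 8, 16, 18, 38, 37]. The pivot is placed at index 6. All elements to the left of the pivot are <= 18, and all elements to the right are > 18.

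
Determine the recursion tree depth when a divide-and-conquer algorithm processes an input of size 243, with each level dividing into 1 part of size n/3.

For divide and conquer with division factor 3:

Problem sizes at each level:
Level 0: 243
Level 1: 81
Level 2: 27
Level 3: 9
Level 4: 3
Level 5: 1

The root is level 0 and the size-1 base case is level 5 (the tree spans levels 0 through 5, i.e. 6 levels counting the root), so the depth is the number of divisions: log_3(243) = 5

The recursion tree depth is log_3(243) = 5. At each level, the problem size is divided by 3, so it takes 5 divisions to reduce to a base case of size 1. The algorithm makes 1 recursive call at each level.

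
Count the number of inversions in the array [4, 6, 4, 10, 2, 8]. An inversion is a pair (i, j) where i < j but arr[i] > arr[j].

Finding inversions in [4, 6, 4, 10, 2, 8]:

(0, 4): arr[0]=4 > arr[4]=2
(1, 2): arr[1]=6 > arr[2]=4
(1, 4): arr[1]=6 > arr[4]=2
(2, 4): arr[2]=4 > arr[4]=2
(3, 4): arr[3]=10 > arr[4]=2
(3, 5): arr[3]=10 > arr[5]=8

Total inversions: 6

The array has 6 inversion(s): (0,4), (1,2), (1,4), (2,4), (3,4), (3,5). Each pair (i,j) satisfies i < j and arr[i] > arr[j].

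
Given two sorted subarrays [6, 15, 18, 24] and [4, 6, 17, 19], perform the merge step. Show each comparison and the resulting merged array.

Merging process:

Compare 6 vs 4: take 4 from right. Merged: [4]
Compare 6 vs 6: take 6 from left. Merged: [4, 6]
Compare 15 vs 6: take 6 from right. Merged: [4, 6, 6]
Compare 15 vs 17: take 15 from left. Merged: [4, 6, 6, 15]
Compare 18 vs 17: take 17 from right. Merged: [4, 6, 6, 15, 17]
Compare 18 vs 19: take 18 from left. Merged: [4, 6, 6, 15, 17, 18]
Compare 24 vs 19: take 19 from right. Merged: [4, 6, 6, 15, 17, 18, 19]
Append remaining from left: [24]. Merged: [4, 6, 6, 15, 17, 18, 19, 24]

Final merged array: [4, 6, 6, 15, 17, 18, 19, 24]
Total comparisons: 7

The merged array is [4, 6, 6, 15, 17, 18, 19, 24], requiring 7 comparisons. The merge step runs in O(n) time where n is the total number of elements.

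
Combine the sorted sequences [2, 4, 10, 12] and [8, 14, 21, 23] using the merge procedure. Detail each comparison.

Merging process:

Compare 2 vs 8: take 2 from left. Merged: [2]
Compare 4 vs 8: take 4 from left. Merged: [2, 4]
Compare 10 vs 8: take 8 from right. Merged: [2, 4, 8]
Compare 10 vs 14: take 10 from left. Merged: [2, 4, 8, 10]
Compare 12 vs 14: take 12 from left. Merged: [2, 4, 8, 10, 12]
Append remaining from right: [14, 21, 23]. Merged: [2, 4, 8, 10, 12, 14, 21, 23]

Final merged array: [2, 4, 8, 10, 12, 14, 21, 23]
Total comparisons: 5

The merged array is [2, 4, 8, 10, 12, 14, 21, 23], requiring 5 comparisons. The merge step runs in O(n) time where n is the total number of elements.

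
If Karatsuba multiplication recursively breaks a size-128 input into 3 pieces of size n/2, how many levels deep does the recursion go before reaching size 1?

For divide and conquer with division factor 2:

Problem sizes at each level:
Level 0: 128
Level 1: 64
Level 2: 32
Level 3: 16
Level 4: 8
Level 5: 4
Level 6: 2
Level 7: 1

The root is level 0 and the size-1 base case is level 7 (the tree spans levels 0 through 7, i.e. 8 levels counting the root), so the depth is the number of divisions: log_2(128) = 7

The recursion tree depth is log_2(128) = 7. At each level, the problem size is divided by 2, so it takes 7 divisions to reduce to a base case of size 1. The algorithm makes 3 recursive calls at each level.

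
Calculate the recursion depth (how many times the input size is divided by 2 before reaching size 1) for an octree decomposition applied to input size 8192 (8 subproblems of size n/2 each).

For divide and conquer with division factor 2:

Problem sizes at each level:
Level 0: 8192
Level 1: 4096
Level 2: 2048
Level 3: 1024
Level 4: 512
Level 5: 256
Level 6: 128
Level 7: 64
Level 8: 32
Level 9: 16
Level 10: 8
Level 11: 4
Level 12: 2
Level 13: 1

The root is level 0 and the size-1 base case is level 13 (the tree spans levels 0 through 13, i.e. 14 levels counting the root), so the depth is the number of divisions: log_2(8192) = 13

The recursion tree depth is log_2(8192) = 13. At each level, the problem size is divided by 2, so it takes 13 divisions to reduce to a base case of size 1. The algorithm makes 8 recursive calls at each level.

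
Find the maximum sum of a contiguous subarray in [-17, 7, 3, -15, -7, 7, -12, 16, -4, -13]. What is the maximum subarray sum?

Using Kadane's algorithm on [-17, 7, 3, -15, -7, 7, -12, 16, -4, -13]:

Scanning through the array:
Position 1 (value 7): max_ending_here = 7, max_so_far = 7
Position 2 (value 3): max_ending_here = 10, max_so_far = 10
Position 3 (value -15): max_ending_here = -5, max_so_far = 10
Position 4 (value -7): max_ending_here = -7, max_so_far = 10
Position 5 (value 7): max_ending_here = 7, max_so_far = 10
Position 6 (value -12): max_ending_here = -5, max_so_far = 10
Position 7 (value 16): max_ending_here = 16, max_so_far = 16
Position 8 (value -4): max_ending_here = 12, max_so_far = 16
Position 9 (value -13): max_ending_here = -1, max_so_far = 16

Maximum subarray: [16]
Maximum sum: 16

The maximum subarray is [16] with sum 16. This subarray runs from index 7 to index 7.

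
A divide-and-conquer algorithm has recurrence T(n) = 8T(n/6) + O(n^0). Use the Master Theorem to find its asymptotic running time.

Master Theorem for T(n) = 8T(n/6) + O(n^0):

a = 8, b = 6, c = 0
log_b(a) = log_6(8) = 1.1606

Case 1: c = 0 < log_6(8) = 1.1606
T(n) = O(n^(log_6 8))

For T(n) = 8T(n/6) + O(n^0): log_6(8) = 1.1606. This is Case 1 of the Master Theorem (c < log_b(a), work dominated by leaves), giving O(n^(log_6 8)).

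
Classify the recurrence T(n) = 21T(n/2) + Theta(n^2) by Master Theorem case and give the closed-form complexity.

Master Theorem for T(n) = 21T(n/2) + O(n^2):

a = 21, b = 2, c = 2
log_b(a) = log_2(21) = 4.3923

Case 1: c = 2 < log_2(21) = 4.3923
T(n) = O(n^(log_2 21))

For T(n) = 21T(n/2) + O(n^2): log_2(21) = 4.3923. This is Case 1 of the Master Theorem (c < log_b(a), work dominated by leaves), giving O(n^(log_2 21)).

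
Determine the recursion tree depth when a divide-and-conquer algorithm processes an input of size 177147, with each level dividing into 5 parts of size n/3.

For divide and conquer with division factor 3:

Problem sizes at each level:
Level 0: 177147
Level 1: 59049
Level 2: 19683
Level 3: 6561
Level 4: 2187
Level 5: 729
Level 6: 243
Level 7: 81
Level 8: 27
Level 9: 9
Level 10: 3
Level 11: 1

The root is level 0 and the size-1 base case is level 11 (the tree spans levels 0 through 11, i.e. 12 levels counting the root), so the depth is the number of divisions: log_3(177147) = 11

The recursion tree depth is log_3(177147) = 11. At each level, the problem size is divided by 3, so it takes 11 divisions to reduce to a base case of size 1. The algorithm makes 5 recursive calls at each level.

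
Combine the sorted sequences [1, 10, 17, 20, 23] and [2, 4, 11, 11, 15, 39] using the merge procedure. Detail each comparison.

Merging process:

Compare 1 vs 2: take 1 from left. Merged: [1]
Compare 10 vs 2: take 2 from right. Merged: [1, 2]
Compare 10 vs 4: take 4 from right. Merged: [1, 2, 4]
Compare 10 vs 11: take 10 from left. Merged: [1, 2, 4, 10]
Compare 17 vs 11: take 11 from right. Merged: [1, 2, 4, 10, 11]
Compare 17 vs 11: take 11 from right. Merged: [1, 2, 4, 10, 11, 11]
Compare 17 vs 15: take 15 from right. Merged: [1, 2, 4, 10, 11, 11, 15]
Compare 17 vs 39: take 17 from left. Merged: [1, 2, 4, 10, 11, 11, 15, 17]
Compare 20 vs 39: take 20 from left. Merged: [1, 2, 4, 10, 11, 11, 15, 17, 20]
Compare 23 vs 39: take 23 from left. Merged: [1, 2, 4, 10, 11, 11, 15, 17, 20, 23]
Append remaining from right: [39]. Merged: [1, 2, 4, 10, 11, 11, 15, 17, 20, 23, 39]

Final merged array: [1, 2, 4, 10, 11, 11, 15, 17, 20, 23, 39]
Total comparisons: 10

The merged array is [1, 2, 4, 10, 11, 11, 15, 17, 20, 23, 39], requiring 10 comparisons. The merge step runs in O(n) time where n is the total number of elements.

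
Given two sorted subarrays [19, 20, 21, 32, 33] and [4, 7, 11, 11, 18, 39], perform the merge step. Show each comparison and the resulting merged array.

Merging process:

Compare 19 vs 4: take 4 from right. Merged: [4]
Compare 19 vs 7: take 7 from right. Merged: [4, 7]
Compare 19 vs 11: take 11 from right. Merged: [4, 7, 11]
Compare 19 vs 11: take 11 from right. Merged: [4, 7, 11, 11]
Compare 19 vs 18: take 18 from right. Merged: [4, 7, 11, 11, 18]
Compare 19 vs 39: take 19 from left. Merged: [4, 7, 11, 11, 18, 19]
Compare 20 vs 39: take 20 from left. Merged: [4, 7, 11, 11, 18, 19, 20]
Compare 21 vs 39: take 21 from left. Merged: [4, 7, 11, 11, 18, 19, 20, 21]
Compare 32 vs 39: take 32 from left. Merged: [4, 7, 11, 11, 18, 19, 20, 21, 32]
Compare 33 vs 39: take 33 from left. Merged: [4, 7, 11, 11, 18, 19, 20, 21, 32, 33]
Append remaining from right: [39]. Merged: [4, 7, 11, 11, 18, 19, 20, 21, 32, 33, 39]

Final merged array: [4, 7, 11, 11, 18, 19, 20, 21, 32, 33, 39]
Total comparisons: 10

The merged array is [4, 7, 11, 11, 18, 19, 20, 21, 32, 33, 39], requiring 10 comparisons. The merge step runs in O(n) time where n is the total number of elements.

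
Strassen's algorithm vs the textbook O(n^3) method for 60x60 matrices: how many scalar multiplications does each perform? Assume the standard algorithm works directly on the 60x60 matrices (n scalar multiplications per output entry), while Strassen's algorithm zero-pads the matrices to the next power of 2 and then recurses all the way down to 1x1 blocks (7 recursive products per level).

Matrix multiplication for 60x60 matrices:

Strassen's algorithm requires power-of-2 dimensions. Pad 60x60 to 64x64 (next power of 2).

Standard algorithm: 60^3 = 216000 multiplications
Strassen's algorithm: 7^(log2(64)) = 7^6 = 117649 multiplications
Savings: 216000 - 117649 = 98351 multiplications

Standard: 216000 multiplications (60^3). Strassen: 117649 multiplications (7^6, after padding to 64x64). Strassen reduces 8 recursive multiplications to 7 at each level.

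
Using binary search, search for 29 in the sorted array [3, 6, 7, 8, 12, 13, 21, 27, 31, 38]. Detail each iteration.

Binary search for 29 in [3, 6, 7, 8, 12, 13, 21, 27, 31, 38]:

lo=0, hi=9, mid=4, arr[mid]=12 -> 12 < 29, search right half
lo=5, hi=9, mid=7, arr[mid]=27 -> 27 < 29, search right half
lo=8, hi=9, mid=8, arr[mid]=31 -> 31 > 29, search left half
lo=8 > hi=7, target 29 not found

Binary search determines that 29 is not in the array after 3 comparisons. The search space was exhausted without finding the target.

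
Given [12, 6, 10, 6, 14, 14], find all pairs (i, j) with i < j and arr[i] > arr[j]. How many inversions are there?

Finding inversions in [12, 6, 10, 6, 14, 14]:

(0, 1): arr[0]=12 > arr[1]=6
(0, 2): arr[0]=12 > arr[2]=10
(0, 3): arr[0]=12 > arr[3]=6
(2, 3): arr[2]=10 > arr[3]=6

Total inversions: 4

The array has 4 inversion(s): (0,1), (0,2), (0,3), (2,3). Each pair (i,j) satisfies i < j and arr[i] > arr[j].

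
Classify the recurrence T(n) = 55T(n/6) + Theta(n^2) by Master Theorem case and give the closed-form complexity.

Master Theorem for T(n) = 55T(n/6) + O(n^2):

a = 55, b = 6, c = 2
log_b(a) = log_6(55) = 2.2365

Case 1: c = 2 < log_6(55) = 2.2365
T(n) = O(n^(log_6 55))

For T(n) = 55T(n/6) + O(n^2): log_6(55) = 2.2365. This is Case 1 of the Master Theorem (c < log_b(a), work dominated by leaves), giving O(n^(log_6 55)).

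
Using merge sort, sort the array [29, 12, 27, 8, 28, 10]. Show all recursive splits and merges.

Merge sort trace:

Split: [29, 12, 27, 8, 28, 10] -> [29, 12, 27] and [8, 28, 10]
  Split: [29, 12, 27] -> [29] and [12, 27]
    Split: [12, 27] -> [12] and [27]
    Merge: [12] + [27] -> [12, 27]
  Merge: [29] + [12, 27] -> [12, 27, 29]
  Split: [8, 28, 10] -> [8] and [28, 10]
    Split: [28, 10] -> [28] and [10]
    Merge: [28] + [10] -> [10, 28]
  Merge: [8] + [10, 28] -> [8, 10, 28]
Merge: [12, 27, 29] + [8, 10, 28] -> [8, 10, 12, 27, 28, 29]

Final sorted array: [8, 10, 12, 27, 28, 29]

The merge sort proceeds by recursively splitting the array and merging sorted halves.
After all merges, the sorted array is [8, 10, 12, 27, 28, 29].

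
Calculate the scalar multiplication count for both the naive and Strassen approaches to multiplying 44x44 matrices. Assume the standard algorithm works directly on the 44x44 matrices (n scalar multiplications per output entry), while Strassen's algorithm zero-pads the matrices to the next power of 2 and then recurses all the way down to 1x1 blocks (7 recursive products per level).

Matrix multiplication for 44x44 matrices:

Strassen's algorithm requires power-of-2 dimensions. Pad 44x44 to 64x64 (next power of 2).

Standard algorithm: 44^3 = 85184 multiplications
Strassen's algorithm: 7^(log2(64)) = 7^6 = 117649 multiplications
Difference: 85184 - 117649 = -32465 (Strassen uses MORE here due to padding overhead — for small or just-over-power-of-2 n, padding can outweigh the per-level savings)

Standard: 85184 multiplications (44^3). Strassen: 117649 multiplications (7^6, after padding to 64x64). Strassen reduces 8 recursive multiplications to 7 at each level.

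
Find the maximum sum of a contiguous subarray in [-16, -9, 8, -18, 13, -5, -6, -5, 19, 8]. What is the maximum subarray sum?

Using Kadane's algorithm on [-16, -9, 8, -18, 13, -5, -6, -5, 19, 8]:

Scanning through the array:
Position 1 (value -9): max_ending_here = -9, max_so_far = -9
Position 2 (value 8): max_ending_here = 8, max_so_far = 8
Position 3 (value -18): max_ending_here = -10, max_so_far = 8
Position 4 (value 13): max_ending_here = 13, max_so_far = 13
Position 5 (value -5): max_ending_here = 8, max_so_far = 13
Position 6 (value -6): max_ending_here = 2, max_so_far = 13
Position 7 (value -5): max_ending_here = -3, max_so_far = 13
Position 8 (value 19): max_ending_here = 19, max_so_far = 19
Position 9 (value 8): max_ending_here = 27, max_so_far = 27

Maximum subarray: [19, 8]
Maximum sum: 27

The maximum subarray is [19, 8] with sum 27. This subarray runs from index 8 to index 9.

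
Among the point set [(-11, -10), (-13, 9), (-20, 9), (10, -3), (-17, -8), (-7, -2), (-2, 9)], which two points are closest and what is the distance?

Computing all pairwise distances among 7 points:

d((-11, -10), (-13, 9)) = 19.105
d((-11, -10), (-20, 9)) = 21.0238
d((-11, -10), (10, -3)) = 22.1359
d((-11, -10), (-17, -8)) = 6.3246 <-- minimum
d((-11, -10), (-7, -2)) = 8.9443
d((-11, -10), (-2, 9)) = 21.0238
d((-13, 9), (-20, 9)) = 7.0
d((-13, 9), (10, -3)) = 25.9422
d((-13, 9), (-17, -8)) = 17.4642
d((-13, 9), (-7, -2)) = 12.53
d((-13, 9), (-2, 9)) = 11.0
d((-20, 9), (10, -3)) = 32.311
d((-20, 9), (-17, -8)) = 17.2627
d((-20, 9), (-7, -2)) = 17.0294
d((-20, 9), (-2, 9)) = 18.0
d((10, -3), (-17, -8)) = 27.4591
d((10, -3), (-7, -2)) = 17.0294
d((10, -3), (-2, 9)) = 16.9706
d((-17, -8), (-7, -2)) = 11.6619
d((-17, -8), (-2, 9)) = 22.6716
d((-7, -2), (-2, 9)) = 12.083

Closest pair: (-11, -10) and (-17, -8) with distance 6.3246

The closest pair is (-11, -10) and (-17, -8) with Euclidean distance 6.3246. For 7 points, brute-force pairwise comparison is shown above. For large n, the divide-and-conquer algorithm (sort by x, recurse on halves, check the dividing strip) achieves O(n log n).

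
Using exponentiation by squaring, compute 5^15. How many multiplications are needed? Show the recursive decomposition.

Computing 5^15 by squaring (build up from 5^1; each line after the first costs one multiplication):

5^1 = 5
5^2 = (5^1)^2 = 5^2 = 25
5^3 = 5 * 5^2 = 5 * 25 = 125
5^6 = (5^3)^2 = 125^2 = 15625
5^7 = 5 * 5^6 = 5 * 15625 = 78125
5^14 = (5^7)^2 = 78125^2 = 6103515625
5^15 = 5 * 5^14 = 5 * 6103515625 = 30517578125

Result: 30517578125
Multiplications needed: 6 (6 lines after 5^1)

5^15 = 30517578125. Using exponentiation by squaring, this requires 6 multiplications. The key idea: if the exponent is even, square the half-power; if odd, multiply by the base once.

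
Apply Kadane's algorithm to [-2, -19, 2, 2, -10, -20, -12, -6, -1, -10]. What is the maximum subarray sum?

Using Kadane's algorithm on [-2, -19, 2, 2, -10, -20, -12, -6, -1, -10]:

Scanning through the array:
Position 1 (value -19): max_ending_here = -19, max_so_far = -2
Position 2 (value 2): max_ending_here = 2, max_so_far = 2
Position 3 (value 2): max_ending_here = 4, max_so_far = 4
Position 4 (value -10): max_ending_here = -6, max_so_far = 4
Position 5 (value -20): max_ending_here = -20, max_so_far = 4
Position 6 (value -12): max_ending_here = -12, max_so_far = 4
Position 7 (value -6): max_ending_here = -6, max_so_far = 4
Position 8 (value -1): max_ending_here = -1, max_so_far = 4
Position 9 (value -10): max_ending_here = -10, max_so_far = 4

Maximum subarray: [2, 2]
Maximum sum: 4

The maximum subarray is [2, 2] with sum 4. This subarray runs from index 2 to index 3.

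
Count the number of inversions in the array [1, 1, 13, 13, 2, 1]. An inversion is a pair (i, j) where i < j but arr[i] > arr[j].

Finding inversions in [1, 1, 13, 13, 2, 1]:

(2, 4): arr[2]=13 > arr[4]=2
(2, 5): arr[2]=13 > arr[5]=1
(3, 4): arr[3]=13 > arr[4]=2
(3, 5): arr[3]=13 > arr[5]=1
(4, 5): arr[4]=2 > arr[5]=1

Total inversions: 5

The array has 5 inversion(s): (2,4), (2,5), (3,4), (3,5), (4,5). Each pair (i,j) satisfies i < j and arr[i] > arr[j].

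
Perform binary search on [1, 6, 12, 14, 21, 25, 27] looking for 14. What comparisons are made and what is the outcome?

Binary search for 14 in [1, 6, 12, 14, 21, 25, 27]:

lo=0, hi=6, mid=3, arr[mid]=14 -> Found target at index 3!

Binary search finds 14 at index 3 after 1 comparisons. The search repeatedly halves the search space by comparing with the middle element.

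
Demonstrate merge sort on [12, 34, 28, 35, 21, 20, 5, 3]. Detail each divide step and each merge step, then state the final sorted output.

Merge sort trace:

Split: [12, 34, 28, 35, 21, 20, 5, 3] -> [12, 34, 28, 35] and [21, 20, 5, 3]
  Split: [12, 34, 28, 35] -> [12, 34] and [28, 35]
    Split: [12, 34] -> [12] and [34]
    Merge: [12] + [34] -> [12, 34]
    Split: [28, 35] -> [28] and [35]
    Merge: [28] + [35] -> [28, 35]
  Merge: [12, 34] + [28, 35] -> [12, 28, 34, 35]
  Split: [21, 20, 5, 3] -> [21, 20] and [5, 3]
    Split: [21, 20] -> [21] and [20]
    Merge: [21] + [20] -> [20, 21]
    Split: [5, 3] -> [5] and [3]
    Merge: [5] + [3] -> [3, 5]
  Merge: [20, 21] + [3, 5] -> [3, 5, 20, 21]
Merge: [12, 28, 34, 35] + [3, 5, 20, 21] -> [3, 5, 12, 20, 21, 28, 34, 35]

Final sorted array: [3, 5, 12, 20, 21, 28, 34, 35]

The merge sort proceeds by recursively splitting the array and merging sorted halves.
After all merges, the sorted array is [3, 5, 12, 20, 21, 28, 34, 35].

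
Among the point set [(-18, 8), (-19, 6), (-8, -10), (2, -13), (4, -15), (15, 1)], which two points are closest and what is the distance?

Computing all pairwise distances among 6 points:

d((-18, 8), (-19, 6)) = 2.2361 <-- minimum
d((-18, 8), (-8, -10)) = 20.5913
d((-18, 8), (2, -13)) = 29.0
d((-18, 8), (4, -15)) = 31.8277
d((-18, 8), (15, 1)) = 33.7343
d((-19, 6), (-8, -10)) = 19.4165
d((-19, 6), (2, -13)) = 28.3196
d((-19, 6), (4, -15)) = 31.1448
d((-19, 6), (15, 1)) = 34.3657
d((-8, -10), (2, -13)) = 10.4403
d((-8, -10), (4, -15)) = 13.0
d((-8, -10), (15, 1)) = 25.4951
d((2, -13), (4, -15)) = 2.8284
d((2, -13), (15, 1)) = 19.105
d((4, -15), (15, 1)) = 19.4165

Closest pair: (-18, 8) and (-19, 6) with distance 2.2361

The closest pair is (-18, 8) and (-19, 6) with Euclidean distance 2.2361. For 6 points, brute-force pairwise comparison is shown above. For large n, the divide-and-conquer algorithm (sort by x, recurse on halves, check the dividing strip) achieves O(n log n).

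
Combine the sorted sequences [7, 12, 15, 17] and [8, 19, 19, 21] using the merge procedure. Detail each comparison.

Merging process:

Compare 7 vs 8: take 7 from left. Merged: [7]
Compare 12 vs 8: take 8 from right. Merged: [7, 8]
Compare 12 vs 19: take 12 from left. Merged: [7, 8, 12]
Compare 15 vs 19: take 15 from left. Merged: [7, 8, 12, 15]
Compare 17 vs 19: take 17 from left. Merged: [7, 8, 12, 15, 17]
Append remaining from right: [19, 19, 21]. Merged: [7, 8, 12, 15, 17, 19, 19, 21]

Final merged array: [7, 8, 12, 15, 17, 19, 19, 21]
Total comparisons: 5

The merged array is [7, 8, 12, 15, 17, 19, 19, 21], requiring 5 comparisons. The merge step runs in O(n) time where n is the total number of elements.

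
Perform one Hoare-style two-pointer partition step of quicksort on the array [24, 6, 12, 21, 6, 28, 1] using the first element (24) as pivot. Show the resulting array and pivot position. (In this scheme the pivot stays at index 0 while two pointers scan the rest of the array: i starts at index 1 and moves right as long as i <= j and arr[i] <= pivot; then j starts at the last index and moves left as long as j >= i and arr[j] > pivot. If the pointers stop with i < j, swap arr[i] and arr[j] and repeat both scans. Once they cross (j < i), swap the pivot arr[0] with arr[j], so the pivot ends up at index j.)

Hoare-style two-pointer partition with pivot = 24:

Initial array: [24, 6, 12, 21, 6, 28, 1]

Pointers start at i = 1, j = 6.
i stops at index 5 (arr[5]=28 > 24), j stops at index 6 (arr[6]=1 <= 24): swap arr[5] and arr[6], array becomes [24, 6, 12, 21, 6, 1, 28]
i ends at 6, j ends at 5: the pointers have crossed (j < i), so scanning stops.

Swap pivot arr[0] with arr[5] to place pivot at position 5: [1, 6, 12, 21, 6, 24, 28]
Pivot position: 5

After partitioning with pivot 24, the array becomes [1, 6, 12, 21, 6, 24, 28]. The pivot is placed at index 5. All elements to the left of the pivot are <= 24, and all elements to the right are > 24.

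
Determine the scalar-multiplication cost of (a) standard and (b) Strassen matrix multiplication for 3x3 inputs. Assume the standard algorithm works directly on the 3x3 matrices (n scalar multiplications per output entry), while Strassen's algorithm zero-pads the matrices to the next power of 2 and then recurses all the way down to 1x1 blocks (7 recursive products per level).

Matrix multiplication for 3x3 matrices:

Strassen's algorithm requires power-of-2 dimensions. Pad 3x3 to 4x4 (next power of 2).

Standard algorithm: 3^3 = 27 multiplications
Strassen's algorithm: 7^(log2(4)) = 7^2 = 49 multiplications
Difference: 27 - 49 = -22 (Strassen uses MORE here due to padding overhead — for small or just-over-power-of-2 n, padding can outweigh the per-level savings)

Standard: 27 multiplications (3^3). Strassen: 49 multiplications (7^2, after padding to 4x4). Strassen reduces 8 recursive multiplications to 7 at each level.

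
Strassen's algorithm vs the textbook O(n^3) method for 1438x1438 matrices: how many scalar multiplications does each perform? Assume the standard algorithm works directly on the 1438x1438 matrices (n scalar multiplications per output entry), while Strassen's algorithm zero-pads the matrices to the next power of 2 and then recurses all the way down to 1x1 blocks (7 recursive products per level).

Matrix multiplication for 1438x1438 matrices:

Strassen's algorithm requires power-of-2 dimensions. Pad 1438x1438 to 2048x2048 (next power of 2).

Standard algorithm: 1438^3 = 2973559672 multiplications
Strassen's algorithm: 7^(log2(2048)) = 7^11 = 1977326743 multiplications
Savings: 2973559672 - 1977326743 = 996232929 multiplications

Standard: 2973559672 multiplications (1438^3). Strassen: 1977326743 multiplications (7^11, after padding to 2048x2048). Strassen reduces 8 recursive multiplications to 7 at each level.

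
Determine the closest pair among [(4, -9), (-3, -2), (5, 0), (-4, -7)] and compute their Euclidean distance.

Computing all pairwise distances among 4 points:

d((4, -9), (-3, -2)) = 9.8995
d((4, -9), (5, 0)) = 9.0554
d((4, -9), (-4, -7)) = 8.2462
d((-3, -2), (5, 0)) = 8.2462
d((-3, -2), (-4, -7)) = 5.099 <-- minimum
d((5, 0), (-4, -7)) = 11.4018

Closest pair: (-3, -2) and (-4, -7) with distance 5.099

The closest pair is (-3, -2) and (-4, -7) with Euclidean distance 5.099. For 4 points, brute-force pairwise comparison is shown above. For large n, the divide-and-conquer algorithm (sort by x, recurse on halves, check the dividing strip) achieves O(n log n).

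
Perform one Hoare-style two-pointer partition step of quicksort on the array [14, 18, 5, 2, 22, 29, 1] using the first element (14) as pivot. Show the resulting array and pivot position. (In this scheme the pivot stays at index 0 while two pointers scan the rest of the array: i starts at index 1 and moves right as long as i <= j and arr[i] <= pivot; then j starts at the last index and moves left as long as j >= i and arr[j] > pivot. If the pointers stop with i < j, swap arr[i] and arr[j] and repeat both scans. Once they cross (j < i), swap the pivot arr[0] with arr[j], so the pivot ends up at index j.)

Hoare-style two-pointer partition with pivot = 14:

Initial array: [14, 18, 5, 2, 22, 29, 1]

Pointers start at i = 1, j = 6.
i stops at index 1 (arr[1]=18 > 14), j stops at index 6 (arr[6]=1 <= 14): swap arr[1] and arr[6], array becomes [14, 1, 5, 2, 22, 29, 18]
i ends at 4, j ends at 3: the pointers have crossed (j < i), so scanning stops.

Swap pivot arr[0] with arr[3] to place pivot at position 3: [2, 1, 5, 14, 22, 29, 18]
Pivot position: 3

After partitioning with pivot 14, the array becomes [2, 1, 5, 14, 22, 29, 18]. The pivot is placed at index 3. All elements to the left of the pivot are <= 14, and all elements to the right are > 14.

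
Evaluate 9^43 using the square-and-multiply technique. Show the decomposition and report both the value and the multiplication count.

Computing 9^43 by squaring (build up from 9^1; each line after the first costs one multiplication):

9^1 = 9
9^2 = (9^1)^2 = 9^2 = 81
9^4 = (9^2)^2 = 81^2 = 6561
9^5 = 9 * 9^4 = 9 * 6561 = 59049
9^10 = (9^5)^2 = 59049^2 = 3486784401
9^20 = (9^10)^2 = 3486784401^2 = 12157665459056928801
9^21 = 9 * 9^20 = 9 * 12157665459056928801 = 109418989131512359209
9^42 = (9^21)^2 = 109418989131512359209^2 = 11972515182562019788602740026717047105681
9^43 = 9 * 9^42 = 9 * 11972515182562019788602740026717047105681 = 107752636643058178097424660240453423951129

Result: 107752636643058178097424660240453423951129
Multiplications needed: 8 (8 lines after 9^1)

9^43 = 107752636643058178097424660240453423951129. Using exponentiation by squaring, this requires 8 multiplications. The key idea: if the exponent is even, square the half-power; if odd, multiply by the base once.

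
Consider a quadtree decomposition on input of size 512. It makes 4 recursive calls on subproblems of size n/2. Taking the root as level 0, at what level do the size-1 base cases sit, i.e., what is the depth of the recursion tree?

For divide and conquer with division factor 2:

Problem sizes at each level:
Level 0: 512
Level 1: 256
Level 2: 128
Level 3: 64
Level 4: 32
Level 5: 16
Level 6: 8
Level 7: 4
Level 8: 2
Level 9: 1

The root is level 0 and the size-1 base case is level 9 (the tree spans levels 0 through 9, i.e. 10 levels counting the root), so the depth is the number of divisions: log_2(512) = 9

The recursion tree depth is log_2(512) = 9. At each level, the problem size is divided by 2, so it takes 9 divisions to reduce to a base case of size 1. The algorithm makes 4 recursive calls at each level.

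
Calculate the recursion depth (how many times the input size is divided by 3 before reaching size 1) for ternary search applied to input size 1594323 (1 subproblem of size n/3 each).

For divide and conquer with division factor 3:

Problem sizes at each level:
Level 0: 1594323
Level 1: 531441
Level 2: 177147
Level 3: 59049
Level 4: 19683
Level 5: 6561
Level 6: 2187
Level 7: 729
Level 8: 243
Level 9: 81
Level 10: 27
Level 11: 9
Level 12: 3
Level 13: 1

The root is level 0 and the size-1 base case is level 13 (the tree spans levels 0 through 13, i.e. 14 levels counting the root), so the depth is the number of divisions: log_3(1594323) = 13

The recursion tree depth is log_3(1594323) = 13. At each level, the problem size is divided by 3, so it takes 13 divisions to reduce to a base case of size 1. The algorithm makes 1 recursive call at each level.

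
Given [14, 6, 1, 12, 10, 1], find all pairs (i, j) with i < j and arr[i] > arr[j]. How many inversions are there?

Finding inversions in [14, 6, 1, 12, 10, 1]:

(0, 1): arr[0]=14 > arr[1]=6
(0, 2): arr[0]=14 > arr[2]=1
(0, 3): arr[0]=14 > arr[3]=12
(0, 4): arr[0]=14 > arr[4]=10
(0, 5): arr[0]=14 > arr[5]=1
(1, 2): arr[1]=6 > arr[2]=1
(1, 5): arr[1]=6 > arr[5]=1
(3, 4): arr[3]=12 > arr[4]=10
(3, 5): arr[3]=12 > arr[5]=1
(4, 5): arr[4]=10 > arr[5]=1

Total inversions: 10

The array has 10 inversion(s): (0,1), (0,2), (0,3), (0,4), (0,5), (1,2), (1,5), (3,4), (3,5), (4,5). Each pair (i,j) satisfies i < j and arr[i] > arr[j].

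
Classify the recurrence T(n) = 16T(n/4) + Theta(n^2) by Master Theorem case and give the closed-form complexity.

Master Theorem for T(n) = 16T(n/4) + O(n^2):

a = 16, b = 4, c = 2
log_b(a) = log_4(16) = 2.0000

Case 2: c = 2 = log_4(16) = 2.0000
T(n) = O(n^2 log n) = O(n^2 log n)

For T(n) = 16T(n/4) + O(n^2): log_4(16) = 2.0000. This is Case 2 of the Master Theorem (c = log_b(a), equal work at all levels), giving O(n^2 log n).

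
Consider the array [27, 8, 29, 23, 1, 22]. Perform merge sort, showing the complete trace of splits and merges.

Merge sort trace:

Split: [27, 8, 29, 23, 1, 22] -> [27, 8, 29] and [23, 1, 22]
  Split: [27, 8, 29] -> [27] and [8, 29]
    Split: [8, 29] -> [8] and [29]
    Merge: [8] + [29] -> [8, 29]
  Merge: [27] + [8, 29] -> [8, 27, 29]
  Split: [23, 1, 22] -> [23] and [1, 22]
    Split: [1, 22] -> [1] and [22]
    Merge: [1] + [22] -> [1, 22]
  Merge: [23] + [1, 22] -> [1, 22, 23]
Merge: [8, 27, 29] + [1, 22, 23] -> [1, 8, 22, 23, 27, 29]

Final sorted array: [1, 8, 22, 23, 27, 29]

The merge sort proceeds by recursively splitting the array and merging sorted halves.
After all merges, the sorted array is [1, 8, 22, 23, 27, 29].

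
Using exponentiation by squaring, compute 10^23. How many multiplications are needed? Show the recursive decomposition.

Computing 10^23 by squaring (build up from 10^1; each line after the first costs one multiplication):

10^1 = 10
10^2 = (10^1)^2 = 10^2 = 100
10^4 = (10^2)^2 = 100^2 = 10000
10^5 = 10 * 10^4 = 10 * 10000 = 100000
10^10 = (10^5)^2 = 100000^2 = 10000000000
10^11 = 10 * 10^10 = 10 * 10000000000 = 100000000000
10^22 = (10^11)^2 = 100000000000^2 = 10000000000000000000000
10^23 = 10 * 10^22 = 10 * 10000000000000000000000 = 100000000000000000000000

Result: 100000000000000000000000
Multiplications needed: 7 (7 lines after 10^1)

10^23 = 100000000000000000000000. Using exponentiation by squaring, this requires 7 multiplications. The key idea: if the exponent is even, square the half-power; if odd, multiply by the base once.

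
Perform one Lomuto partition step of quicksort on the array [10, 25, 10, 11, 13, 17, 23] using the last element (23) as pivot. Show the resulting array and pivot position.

Lomuto partition with pivot = 23:

Initial array: [10, 25, 10, 11, 13, 17, 23]

arr[0]=10 <= 23: swap with position 0, array becomes [10, 25, 10, 11, 13, 17, 23]
arr[1]=25 > 23: no swap
arr[2]=10 <= 23: swap with position 1, array becomes [10, 10, 25, 11, 13, 17, 23]
arr[3]=11 <= 23: swap with position 2, array becomes [10, 10, 11, 25, 13, 17, 23]
arr[4]=13 <= 23: swap with position 3, array becomes [10, 10, 11, 13, 25, 17, 23]
arr[5]=17 <= 23: swap with position 4, array becomes [10, 10, 11, 13, 17, 25, 23]

Place pivot at position 5: [10, 10, 11, 13, 17, 23, 25]
Pivot position: 5

After partitioning with pivot 23, the array becomes [10, 10, 11, 13, 17, 23, 25]. The pivot is placed at index 5. All elements to the left of the pivot are <= 23, and all elements to the right are > 23.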